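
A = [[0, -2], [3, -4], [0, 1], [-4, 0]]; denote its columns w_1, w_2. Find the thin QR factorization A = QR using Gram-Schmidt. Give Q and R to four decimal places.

Q = [[0.0000, -0.5123], [0.6000, -0.6558], [0.0000, 0.2562], [-0.8000, -0.4918]], R = [[5.0000, -2.4000], [0.0000, 3.9038]]

w_1 = (0, 3, 0, -4); ‖w_1‖ = 5.0000, so e_1 = (0.0000, 0.6000, 0.0000, -0.8000).
e_1·w_2 = 0.0000·(-2) + 0.6000·(-4) + 0.0000·1 + (-0.8000)·0 = -2.4000.
u_2 = w_2 + 2.4000·e_1 = (-2.0000, -2.5600, 1.0000, -1.9200).
‖u_2‖ = 3.9038, so e_2 = (-0.5123, -0.6558, 0.2562, -0.4918).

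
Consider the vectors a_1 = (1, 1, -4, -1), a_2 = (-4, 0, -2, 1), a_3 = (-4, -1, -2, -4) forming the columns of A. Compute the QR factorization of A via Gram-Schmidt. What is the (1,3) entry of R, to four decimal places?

r_{13} = 1.6059

a_1 = (1, 1, -4, -1); ‖a_1‖ = 4.3589, so e_1 = (0.2294, 0.2294, -0.9177, -0.2294).
r_{13} = e_1·a_3 = 1.6059.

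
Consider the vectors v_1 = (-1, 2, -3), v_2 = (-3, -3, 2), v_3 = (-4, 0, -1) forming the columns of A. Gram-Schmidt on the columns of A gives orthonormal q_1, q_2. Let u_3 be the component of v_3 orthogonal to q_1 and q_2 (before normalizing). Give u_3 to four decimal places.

u_3 = (-0.2423, 0.5330, 0.4361)

v_1 = (-1, 2, -3); ‖v_1‖ = 3.7417, so q_1 = (-0.2673, 0.5345, -0.8018).
q_1·v_2 = (-0.2673)·(-3) + 0.5345·(-3) + (-0.8018)·2 = -2.4054.
u_2 = v_2 + 2.4054·q_1 = (-3.6429, -1.7143, 0.0714).
‖u_2‖ = 4.0267, so q_2 = (-0.9047, -0.4257, 0.0177).
q_1·v_3 = (-0.2673)·(-4) + 0.5345·0 + (-0.8018)·(-1) = 1.8708; q_2·v_3 = (-0.9047)·(-4) + (-0.4257)·0 + 0.0177·(-1) = 3.6010.
u_3 = v_3 − 1.8708·q_1 − 3.6010·q_2 = (-0.2423, 0.5330, 0.4361).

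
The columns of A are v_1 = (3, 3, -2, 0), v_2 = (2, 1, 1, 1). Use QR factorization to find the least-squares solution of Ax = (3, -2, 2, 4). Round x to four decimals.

v_1 = (3, 3, -2, 0); ‖v_1‖ = 4.6904, so q_1 = (0.6396, 0.6396, -0.4264, 0.0000).
q_1·v_2 = 0.6396·2 + 0.6396·1 + (-0.4264)·1 + 0.0000·1 = 1.4924.
u_2 = v_2 − 1.4924·q_1 = (1.0455, 0.0455, 1.6364, 1.0000).
‖u_2‖ = 2.1847, so q_2 = (0.4785, 0.0208, 0.7490, 0.4577).
Qᵀb = (-0.2132, 4.7230).
Back-substitute: x_2 = 4.7230/2.1847 = 2.1619.
x_1 = (-0.2132 − 1.4924·2.1619)/4.6904 = -0.7333.

x = (-0.7333, 2.1619)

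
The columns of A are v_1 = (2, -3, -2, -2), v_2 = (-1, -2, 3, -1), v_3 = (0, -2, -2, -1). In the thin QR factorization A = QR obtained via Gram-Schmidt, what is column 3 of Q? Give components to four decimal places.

e_3 = (-0.8394, -0.2908, -0.4561, 0.0529)

e_1 = v_1/‖v_1‖ = (2, -3, -2, -2)/4.5826 = (0.4364, -0.6547, -0.4364, -0.4364).
r_{12} = e_1·v_2 = 0.0000.
u_2 = v_2 − 0.0000·e_1 = (-1.0000, -2.0000, 3.0000, -1.0000).
‖u_2‖ = 3.8730, so e_2 = (-0.2582, -0.5164, 0.7746, -0.2582).
r_{13} = e_1·v_3 = 2.6186; r_{23} = e_2·v_3 = -0.2582.
u_3 = v_3 − 2.6186·e_1 + 0.2582·e_2 = (-1.2095, -0.4190, -0.6571, 0.0762).
‖u_3‖ = 1.4409, so e_3 = (-0.8394, -0.2908, -0.4561, 0.0529).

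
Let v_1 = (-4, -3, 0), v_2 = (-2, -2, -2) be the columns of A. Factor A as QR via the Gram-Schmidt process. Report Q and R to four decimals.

v_1 = (-4, -3, 0); ‖v_1‖ = 5.0000, so e_1 = (-0.8000, -0.6000, 0.0000).
e_1·v_2 = (-0.8000)·(-2) + (-0.6000)·(-2) + 0.0000·(-2) = 2.8000.
u_2 = v_2 − 2.8000·e_1 = (0.2400, -0.3200, -2.0000).
‖u_2‖ = 2.0396, so e_2 = (0.1177, -0.1569, -0.9806).

Q = [[-0.8000, 0.1177], [-0.6000, -0.1569], [0.0000, -0.9806]], R = [[5.0000, 2.8000], [0.0000, 2.0396]]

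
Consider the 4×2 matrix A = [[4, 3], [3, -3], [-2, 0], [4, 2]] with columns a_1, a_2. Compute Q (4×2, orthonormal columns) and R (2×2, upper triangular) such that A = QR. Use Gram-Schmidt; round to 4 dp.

a_1 = (4, 3, -2, 4); ‖a_1‖ = 6.7082, so q_1 = (0.5963, 0.4472, -0.2981, 0.5963).
q_1·a_2 = 0.5963·3 + 0.4472·(-3) + (-0.2981)·0 + 0.5963·2 = 1.6398.
u_2 = a_2 − 1.6398·q_1 = (2.0222, -3.7333, 0.4889, 1.0222).
‖u_2‖ = 4.3944, so q_2 = (0.4602, -0.8496, 0.1113, 0.2326).

Q = [[0.5963, 0.4602], [0.4472, -0.8496], [-0.2981, 0.1113], [0.5963, 0.2326]], R = [[6.7082, 1.6398], [0.0000, 4.3944]]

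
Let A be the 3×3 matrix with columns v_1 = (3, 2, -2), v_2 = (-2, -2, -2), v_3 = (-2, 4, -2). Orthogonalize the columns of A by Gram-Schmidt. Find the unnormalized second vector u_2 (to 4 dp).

q_1 = v_1/‖v_1‖ = (3, 2, -2)/4.1231 = (0.7276, 0.4851, -0.4851).
r_{12} = q_1·v_2 = -1.4552.
u_2 = v_2 + 1.4552·q_1 = (-0.9412, -1.2941, -2.7059).

u_2 = (-0.9412, -1.2941, -2.7059)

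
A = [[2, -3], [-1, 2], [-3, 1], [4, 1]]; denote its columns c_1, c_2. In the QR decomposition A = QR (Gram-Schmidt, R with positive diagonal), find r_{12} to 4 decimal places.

e_1 = c_1/‖c_1‖ = (2, -1, -3, 4)/5.4772 = (0.3651, -0.1826, -0.5477, 0.7303).
r_{12} = e_1·c_2 = -1.2780.

r_{12} = -1.2780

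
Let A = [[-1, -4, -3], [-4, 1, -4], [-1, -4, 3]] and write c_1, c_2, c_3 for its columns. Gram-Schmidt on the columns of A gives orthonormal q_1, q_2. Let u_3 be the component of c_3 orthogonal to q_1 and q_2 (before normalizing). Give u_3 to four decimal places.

u_3 = (-3.0000, 0.0000, 3.0000)

q_1 = c_1/‖c_1‖ = (-1, -4, -1)/4.2426 = (-0.2357, -0.9428, -0.2357).
r_{12} = q_1·c_2 = 0.9428.
u_2 = c_2 − 0.9428·q_1 = (-3.7778, 1.8889, -3.7778).
‖u_2‖ = 5.6667, so q_2 = (-0.6667, 0.3333, -0.6667).
r_{13} = q_1·c_3 = 3.7712; r_{23} = q_2·c_3 = -1.3333.
u_3 = c_3 − 3.7712·q_1 + 1.3333·q_2 = (-3.0000, 0.0000, 3.0000).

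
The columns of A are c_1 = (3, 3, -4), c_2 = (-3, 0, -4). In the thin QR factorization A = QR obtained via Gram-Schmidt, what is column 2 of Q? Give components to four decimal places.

e_1 = c_1/‖c_1‖ = (3, 3, -4)/5.8310 = (0.5145, 0.5145, -0.6860).
r_{12} = e_1·c_2 = 1.2005.
u_2 = c_2 − 1.2005·e_1 = (-3.6176, -0.6176, -3.1765).
‖u_2‖ = 4.8537, so e_2 = (-0.7453, -0.1273, -0.6544).

e_2 = (-0.7453, -0.1273, -0.6544)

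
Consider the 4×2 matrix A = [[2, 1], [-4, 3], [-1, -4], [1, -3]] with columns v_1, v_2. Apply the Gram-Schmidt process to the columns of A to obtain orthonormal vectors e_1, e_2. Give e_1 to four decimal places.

e_1 = (0.4264, -0.8528, -0.2132, 0.2132)

v_1 = (2, -4, -1, 1); ‖v_1‖ = 4.6904, so e_1 = (0.4264, -0.8528, -0.2132, 0.2132).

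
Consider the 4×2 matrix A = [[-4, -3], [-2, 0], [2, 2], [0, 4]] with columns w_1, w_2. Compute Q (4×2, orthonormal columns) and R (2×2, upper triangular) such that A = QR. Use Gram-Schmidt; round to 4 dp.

Q = [[-0.8165, -0.0778], [-0.4082, 0.3114], [0.4082, 0.1557], [0.0000, 0.9342]], R = [[4.8990, 3.2660], [0.0000, 4.2817]]

w_1 = (-4, -2, 2, 0); ‖w_1‖ = 4.8990, so q_1 = (-0.8165, -0.4082, 0.4082, 0.0000).
q_1·w_2 = (-0.8165)·(-3) + (-0.4082)·0 + 0.4082·2 + 0.0000·4 = 3.2660.
u_2 = w_2 − 3.2660·q_1 = (-0.3333, 1.3333, 0.6667, 4.0000).
‖u_2‖ = 4.2817, so q_2 = (-0.0778, 0.3114, 0.1557, 0.9342).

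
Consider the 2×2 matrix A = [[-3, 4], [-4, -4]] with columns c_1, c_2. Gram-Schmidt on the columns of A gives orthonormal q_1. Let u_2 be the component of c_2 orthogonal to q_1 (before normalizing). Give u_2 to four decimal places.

u_2 = (4.4800, -3.3600)

c_1 = (-3, -4); ‖c_1‖ = 5.0000, so q_1 = (-0.6000, -0.8000).
q_1·c_2 = (-0.6000)·4 + (-0.8000)·(-4) = 0.8000.
u_2 = c_2 − 0.8000·q_1 = (4.4800, -3.3600).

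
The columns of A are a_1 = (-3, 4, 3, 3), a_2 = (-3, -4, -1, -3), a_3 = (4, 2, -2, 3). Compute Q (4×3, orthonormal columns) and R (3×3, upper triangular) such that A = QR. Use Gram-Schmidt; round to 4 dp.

a_1 = (-3, 4, 3, 3); ‖a_1‖ = 6.5574, so e_1 = (-0.4575, 0.6100, 0.4575, 0.4575).
e_1·a_2 = (-0.4575)·(-3) + 0.6100·(-4) + 0.4575·(-1) + 0.4575·(-3) = -2.8975.
u_2 = a_2 + 2.8975·e_1 = (-4.3256, -2.2326, 0.3256, -1.6744).
‖u_2‖ = 5.1580, so e_2 = (-0.8386, -0.4328, 0.0631, -0.3246).
e_1·a_3 = (-0.4575)·4 + 0.6100·2 + 0.4575·(-2) + 0.4575·3 = -0.1525; e_2·a_3 = (-0.8386)·4 + (-0.4328)·2 + 0.0631·(-2) + (-0.3246)·3 = -5.3203.
u_3 = a_3 + 0.1525·e_1 + 5.3203·e_2 = (-0.5315, -0.2098, -1.5944, 1.3427).
‖u_3‖ = 2.1613, so e_3 = (-0.2459, -0.0971, -0.7377, 0.6212).

Q = [[-0.4575, -0.8386, -0.2459], [0.6100, -0.4328, -0.0971], [0.4575, 0.0631, -0.7377], [0.4575, -0.3246, 0.6212]], R = [[6.5574, -2.8975, -0.1525], [0.0000, 5.1580, -5.3203], [0.0000, 0.0000, 2.1613]]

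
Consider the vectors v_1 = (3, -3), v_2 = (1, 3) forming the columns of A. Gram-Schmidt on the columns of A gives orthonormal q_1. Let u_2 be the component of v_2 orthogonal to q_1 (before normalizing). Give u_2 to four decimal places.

u_2 = (2.0000, 2.0000)

q_1 = v_1/‖v_1‖ = (3, -3)/4.2426 = (0.7071, -0.7071).
r_{12} = q_1·v_2 = -1.4142.
u_2 = v_2 + 1.4142·q_1 = (2.0000, 2.0000).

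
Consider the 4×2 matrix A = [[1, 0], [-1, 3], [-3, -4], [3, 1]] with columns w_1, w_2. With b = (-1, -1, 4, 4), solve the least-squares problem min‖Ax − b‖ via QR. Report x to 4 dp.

w_1 = (1, -1, -3, 3); ‖w_1‖ = 4.4721, so e_1 = (0.2236, -0.2236, -0.6708, 0.6708).
e_1·w_2 = 0.2236·0 + (-0.2236)·3 + (-0.6708)·(-4) + 0.6708·1 = 2.6833.
u_2 = w_2 − 2.6833·e_1 = (-0.6000, 3.6000, -2.2000, -0.8000).
‖u_2‖ = 4.3359, so e_2 = (-0.1384, 0.8303, -0.5074, -0.1845).
Qᵀb = (0.0000, -3.4595).
Back-substitute: x_2 = -3.4595/4.3359 = -0.7979.
x_1 = (0.0000 − 2.6833·(-0.7979))/4.4721 = 0.4787.

x = (0.4787, -0.7979)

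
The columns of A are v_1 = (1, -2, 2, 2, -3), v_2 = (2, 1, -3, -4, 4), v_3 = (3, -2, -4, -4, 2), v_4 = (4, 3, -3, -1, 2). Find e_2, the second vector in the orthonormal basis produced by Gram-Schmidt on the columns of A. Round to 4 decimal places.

v_1 = (1, -2, 2, 2, -3); ‖v_1‖ = 4.6904, so e_1 = (0.2132, -0.4264, 0.4264, 0.4264, -0.6396).
e_1·v_2 = 0.2132·2 + (-0.4264)·1 + 0.4264·(-3) + 0.4264·(-4) + (-0.6396)·4 = -5.5432.
u_2 = v_2 + 5.5432·e_1 = (3.1818, -1.3636, -0.6364, -1.6364, 0.4545).
‖u_2‖ = 3.9080, so e_2 = (0.8142, -0.3489, -0.1628, -0.4187, 0.1163).

e_2 = (0.8142, -0.3489, -0.1628, -0.4187, 0.1163)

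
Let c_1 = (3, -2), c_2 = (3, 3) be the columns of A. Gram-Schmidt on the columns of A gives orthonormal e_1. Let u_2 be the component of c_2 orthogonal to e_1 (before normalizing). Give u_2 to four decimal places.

c_1 = (3, -2); ‖c_1‖ = 3.6056, so e_1 = (0.8321, -0.5547).
e_1·c_2 = 0.8321·3 + (-0.5547)·3 = 0.8321.
u_2 = c_2 − 0.8321·e_1 = (2.3077, 3.4615).

u_2 = (2.3077, 3.4615)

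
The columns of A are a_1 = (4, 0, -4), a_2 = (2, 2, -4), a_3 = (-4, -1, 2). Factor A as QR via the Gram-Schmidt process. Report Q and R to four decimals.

q_1 = a_1/‖a_1‖ = (4, 0, -4)/5.6569 = (0.7071, 0.0000, -0.7071).
r_{12} = q_1·a_2 = 4.2426.
u_2 = a_2 − 4.2426·q_1 = (-1.0000, 2.0000, -1.0000).
‖u_2‖ = 2.4495, so q_2 = (-0.4082, 0.8165, -0.4082).
r_{13} = q_1·a_3 = -4.2426; r_{23} = q_2·a_3 = 0.0000.
u_3 = a_3 + 4.2426·q_1 + 0.0000·q_2 = (-1.0000, -1.0000, -1.0000).
‖u_3‖ = 1.7321, so q_3 = (-0.5774, -0.5774, -0.5774).

Q = [[0.7071, -0.4082, -0.5774], [0.0000, 0.8165, -0.5774], [-0.7071, -0.4082, -0.5774]], R = [[5.6569, 4.2426, -4.2426], [0.0000, 2.4495, 0.0000], [0.0000, 0.0000, 1.7321]]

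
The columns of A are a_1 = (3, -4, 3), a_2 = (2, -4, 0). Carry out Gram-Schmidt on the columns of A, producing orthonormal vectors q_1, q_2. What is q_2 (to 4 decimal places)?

q_2 = (0.0245, -0.5880, -0.8085)

q_1 = a_1/‖a_1‖ = (3, -4, 3)/5.8310 = (0.5145, -0.6860, 0.5145).
r_{12} = q_1·a_2 = 3.7730.
u_2 = a_2 − 3.7730·q_1 = (0.0588, -1.4118, -1.9412).
‖u_2‖ = 2.4010, so q_2 = (0.0245, -0.5880, -0.8085).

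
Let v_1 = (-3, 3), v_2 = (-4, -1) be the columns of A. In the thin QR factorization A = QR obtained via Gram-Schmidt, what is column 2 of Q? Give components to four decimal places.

v_1 = (-3, 3); ‖v_1‖ = 4.2426, so q_1 = (-0.7071, 0.7071).
q_1·v_2 = (-0.7071)·(-4) + 0.7071·(-1) = 2.1213.
u_2 = v_2 − 2.1213·q_1 = (-2.5000, -2.5000).
‖u_2‖ = 3.5355, so q_2 = (-0.7071, -0.7071).

q_2 = (-0.7071, -0.7071)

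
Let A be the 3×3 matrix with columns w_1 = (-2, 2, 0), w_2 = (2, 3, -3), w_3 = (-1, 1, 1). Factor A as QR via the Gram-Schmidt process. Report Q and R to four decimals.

w_1 = (-2, 2, 0); ‖w_1‖ = 2.8284, so e_1 = (-0.7071, 0.7071, 0.0000).
e_1·w_2 = (-0.7071)·2 + 0.7071·3 + 0.0000·(-3) = 0.7071.
u_2 = w_2 − 0.7071·e_1 = (2.5000, 2.5000, -3.0000).
‖u_2‖ = 4.6368, so e_2 = (0.5392, 0.5392, -0.6470).
e_1·w_3 = (-0.7071)·(-1) + 0.7071·1 + 0.0000·1 = 1.4142; e_2·w_3 = 0.5392·(-1) + 0.5392·1 + (-0.6470)·1 = -0.6470.
u_3 = w_3 − 1.4142·e_1 + 0.6470·e_2 = (0.3488, 0.3488, 0.5814).
‖u_3‖ = 0.7625, so e_3 = (0.4575, 0.4575, 0.7625).

Q = [[-0.7071, 0.5392, 0.4575], [0.7071, 0.5392, 0.4575], [0.0000, -0.6470, 0.7625]], R = [[2.8284, 0.7071, 1.4142], [0.0000, 4.6368, -0.6470], [0.0000, 0.0000, 0.7625]]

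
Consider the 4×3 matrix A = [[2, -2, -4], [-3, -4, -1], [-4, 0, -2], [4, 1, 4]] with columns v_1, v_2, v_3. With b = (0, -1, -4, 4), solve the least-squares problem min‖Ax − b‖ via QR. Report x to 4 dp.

x = (0.6696, -0.3795, 0.4960)

e_1 = v_1/‖v_1‖ = (2, -3, -4, 4)/6.7082 = (0.2981, -0.4472, -0.5963, 0.5963).
r_{12} = e_1·v_2 = 1.7889.
u_2 = v_2 − 1.7889·e_1 = (-2.5333, -3.2000, 1.0667, -0.0667).
‖u_2‖ = 4.2190, so e_2 = (-0.6005, -0.7585, 0.2528, -0.0158).
r_{13} = e_1·v_3 = 2.8324; r_{23} = e_2·v_3 = 2.5914.
u_3 = v_3 − 2.8324·e_1 − 2.5914·e_2 = (-3.2884, 2.2322, -0.9663, 2.3521).
‖u_3‖ = 4.7183, so e_3 = (-0.6969, 0.4731, -0.2048, 0.4985).
Qᵀb = (5.2175, -0.3160, 2.3401).
Back-substitute: x_3 = 2.3401/4.7183 = 0.4960.
x_2 = (-0.3160 − 2.5914·0.4960)/4.2190 = -0.3795.
x_1 = (5.2175 − 1.7889·(-0.3795) − 2.8324·0.4960)/6.7082 = 0.6696.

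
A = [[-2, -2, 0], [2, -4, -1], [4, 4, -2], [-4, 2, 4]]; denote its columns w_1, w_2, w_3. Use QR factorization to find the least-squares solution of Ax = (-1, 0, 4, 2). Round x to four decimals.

w_1 = (-2, 2, 4, -4); ‖w_1‖ = 6.3246, so q_1 = (-0.3162, 0.3162, 0.6325, -0.6325).
q_1·w_2 = (-0.3162)·(-2) + 0.3162·(-4) + 0.6325·4 + (-0.6325)·2 = 0.6325.
u_2 = w_2 − 0.6325·q_1 = (-1.8000, -4.2000, 3.6000, 2.4000).
‖u_2‖ = 6.2929, so q_2 = (-0.2860, -0.6674, 0.5721, 0.3814).
q_1·w_3 = (-0.3162)·0 + 0.3162·(-1) + 0.6325·(-2) + (-0.6325)·4 = -4.1110; q_2·w_3 = (-0.2860)·0 + (-0.6674)·(-1) + 0.5721·(-2) + 0.3814·4 = 1.0488.
u_3 = w_3 + 4.1110·q_1 − 1.0488·q_2 = (-1.0000, 1.0000, 0.0000, 1.0000).
‖u_3‖ = 1.7321, so q_3 = (-0.5774, 0.5774, 0.0000, 0.5774).
Qᵀb = (1.5811, 3.3371, 1.7321).
Back-substitute: x_3 = 1.7321/1.7321 = 1.0000.
x_2 = (3.3371 − 1.0488·1.0000)/6.2929 = 0.3636.
x_1 = (1.5811 − 0.6325·0.3636 + 4.1110·1.0000)/6.3246 = 0.8636.

x = (0.8636, 0.3636, 1.0000)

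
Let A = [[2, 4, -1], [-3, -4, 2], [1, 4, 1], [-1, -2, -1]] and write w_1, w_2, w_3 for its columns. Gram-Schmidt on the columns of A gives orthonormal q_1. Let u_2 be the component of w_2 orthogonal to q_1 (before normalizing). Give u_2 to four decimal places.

w_1 = (2, -3, 1, -1); ‖w_1‖ = 3.8730, so q_1 = (0.5164, -0.7746, 0.2582, -0.2582).
q_1·w_2 = 0.5164·4 + (-0.7746)·(-4) + 0.2582·4 + (-0.2582)·(-2) = 6.7132.
u_2 = w_2 − 6.7132·q_1 = (0.5333, 1.2000, 2.2667, -0.2667).

u_2 = (0.5333, 1.2000, 2.2667, -0.2667)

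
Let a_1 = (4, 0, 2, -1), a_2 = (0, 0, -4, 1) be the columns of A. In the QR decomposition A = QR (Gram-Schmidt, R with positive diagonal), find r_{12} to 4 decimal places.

a_1 = (4, 0, 2, -1); ‖a_1‖ = 4.5826, so q_1 = (0.8729, 0.0000, 0.4364, -0.2182).
r_{12} = q_1·a_2 = -1.9640.

r_{12} = -1.9640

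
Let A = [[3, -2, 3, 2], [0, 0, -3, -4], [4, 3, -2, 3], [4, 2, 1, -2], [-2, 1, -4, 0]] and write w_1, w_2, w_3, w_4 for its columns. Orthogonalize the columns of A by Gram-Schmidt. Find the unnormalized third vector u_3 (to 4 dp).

e_1 = w_1/‖w_1‖ = (3, 0, 4, 4, -2)/6.7082 = (0.4472, 0.0000, 0.5963, 0.5963, -0.2981).
r_{12} = e_1·w_2 = 1.7889.
u_2 = w_2 − 1.7889·e_1 = (-2.8000, 0.0000, 1.9333, 0.9333, 1.5333).
‖u_2‖ = 3.8471, so e_2 = (-0.7278, 0.0000, 0.5025, 0.2426, 0.3986).
r_{13} = e_1·w_3 = 1.9379; r_{23} = e_2·w_3 = -4.5402.
u_3 = w_3 − 1.9379·e_1 + 4.5402·e_2 = (-1.1712, -3.0000, -0.8739, 0.9459, -1.6126).

u_3 = (-1.1712, -3.0000, -0.8739, 0.9459, -1.6126)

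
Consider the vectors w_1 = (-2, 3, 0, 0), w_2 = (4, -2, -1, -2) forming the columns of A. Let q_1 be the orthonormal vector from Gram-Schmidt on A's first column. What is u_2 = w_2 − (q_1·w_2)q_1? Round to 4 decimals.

q_1 = w_1/‖w_1‖ = (-2, 3, 0, 0)/3.6056 = (-0.5547, 0.8321, 0.0000, 0.0000).
r_{12} = q_1·w_2 = -3.8829.
u_2 = w_2 + 3.8829·q_1 = (1.8462, 1.2308, -1.0000, -2.0000).

u_2 = (1.8462, 1.2308, -1.0000, -2.0000)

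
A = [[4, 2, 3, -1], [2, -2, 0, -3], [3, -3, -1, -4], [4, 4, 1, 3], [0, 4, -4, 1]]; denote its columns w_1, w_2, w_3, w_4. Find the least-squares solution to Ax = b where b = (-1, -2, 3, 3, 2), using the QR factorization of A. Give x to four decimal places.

x = (0.9782, -0.7133, -0.9577, 1.0724)

e_1 = w_1/‖w_1‖ = (4, 2, 3, 4, 0)/6.7082 = (0.5963, 0.2981, 0.4472, 0.5963, 0.0000).
r_{12} = e_1·w_2 = 1.6398.
u_2 = w_2 − 1.6398·e_1 = (1.0222, -2.4889, -3.7333, 3.0222, 4.0000).
‖u_2‖ = 6.8052, so e_2 = (0.1502, -0.3657, -0.5486, 0.4441, 0.5878).
r_{13} = e_1·w_3 = 1.9379; r_{23} = e_2·w_3 = -0.9078.
u_3 = w_3 − 1.9379·e_1 + 0.9078·e_2 = (1.9808, -0.9098, -2.3647, 0.2476, -3.4664).
‖u_3‖ = 4.7350, so e_3 = (0.4183, -0.1921, -0.4994, 0.0523, -0.7321).
r_{14} = e_1·w_4 = -1.4907; r_{24} = e_2·w_4 = 5.0615; r_{34} = e_3·w_4 = 1.5805.
u_4 = w_4 + 1.4907·e_1 − 5.0615·e_2 − 1.5805·e_3 = (-1.5326, -0.4007, 0.2327, 1.5584, -0.8180).
‖u_4‖ = 2.3794, so e_4 = (-0.6441, -0.1684, 0.0978, 0.6550, -0.3438).
Qᵀb = (1.9379, 1.4433, -2.8395, 2.5517).
Back-substitute: x_4 = 2.5517/2.3794 = 1.0724.
x_3 = (-2.8395 − 1.5805·1.0724)/4.7350 = -0.9577.
x_2 = (1.4433 + 0.9078·(-0.9577) − 5.0615·1.0724)/6.8052 = -0.7133.
x_1 = (1.9379 − 1.6398·(-0.7133) − 1.9379·(-0.9577) + 1.4907·1.0724)/6.7082 = 0.9782.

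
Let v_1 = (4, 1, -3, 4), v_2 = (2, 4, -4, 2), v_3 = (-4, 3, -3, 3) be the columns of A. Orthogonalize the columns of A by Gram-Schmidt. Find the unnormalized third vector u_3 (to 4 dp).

u_3 = (-3.6951, -0.4878, -0.6829, 3.3049)

e_1 = v_1/‖v_1‖ = (4, 1, -3, 4)/6.4807 = (0.6172, 0.1543, -0.4629, 0.6172).
r_{12} = e_1·v_2 = 4.9377.
u_2 = v_2 − 4.9377·e_1 = (-1.0476, 3.2381, -1.7143, -1.0476).
‖u_2‖ = 3.9521, so e_2 = (-0.2651, 0.8193, -0.4338, -0.2651).
r_{13} = e_1·v_3 = 1.2344; r_{23} = e_2·v_3 = 4.0244.
u_3 = v_3 − 1.2344·e_1 − 4.0244·e_2 = (-3.6951, -0.4878, -0.6829, 3.3049).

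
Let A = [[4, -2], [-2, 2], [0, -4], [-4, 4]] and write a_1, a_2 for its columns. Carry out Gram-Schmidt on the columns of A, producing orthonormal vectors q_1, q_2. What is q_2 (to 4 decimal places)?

q_2 = (0.2603, 0.1041, -0.9370, 0.2082)

a_1 = (4, -2, 0, -4); ‖a_1‖ = 6.0000, so q_1 = (0.6667, -0.3333, 0.0000, -0.6667).
q_1·a_2 = 0.6667·(-2) + (-0.3333)·2 + 0.0000·(-4) + (-0.6667)·4 = -4.6667.
u_2 = a_2 + 4.6667·q_1 = (1.1111, 0.4444, -4.0000, 0.8889).
‖u_2‖ = 4.2687, so q_2 = (0.2603, 0.1041, -0.9370, 0.2082).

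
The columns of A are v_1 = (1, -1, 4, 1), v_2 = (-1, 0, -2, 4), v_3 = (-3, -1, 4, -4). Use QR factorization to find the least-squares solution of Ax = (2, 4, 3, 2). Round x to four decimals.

e_1 = v_1/‖v_1‖ = (1, -1, 4, 1)/4.3589 = (0.2294, -0.2294, 0.9177, 0.2294).
r_{12} = e_1·v_2 = -1.1471.
u_2 = v_2 + 1.1471·e_1 = (-0.7368, -0.2632, -0.9474, 4.2632).
‖u_2‖ = 4.4367, so e_2 = (-0.1661, -0.0593, -0.2135, 0.9609).
r_{13} = e_1·v_3 = 2.2942; r_{23} = e_2·v_3 = -4.1401.
u_3 = v_3 − 2.2942·e_1 + 4.1401·e_2 = (-4.2139, -0.7193, 1.0107, -0.5481).
‖u_3‖ = 4.4268, so e_3 = (-0.9519, -0.1625, 0.2283, -0.1238).
Qᵀb = (2.7530, 0.7118, -2.1164).
Back-substitute: x_3 = -2.1164/4.4268 = -0.4781.
x_2 = (0.7118 + 4.1401·(-0.4781))/4.4367 = -0.2857.
x_1 = (2.7530 + 1.1471·(-0.2857) − 2.2942·(-0.4781))/4.3589 = 0.8080.

x = (0.8080, -0.2857, -0.4781)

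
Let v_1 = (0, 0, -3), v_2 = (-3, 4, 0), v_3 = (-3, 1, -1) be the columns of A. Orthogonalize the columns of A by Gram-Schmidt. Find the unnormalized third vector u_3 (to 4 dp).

u_3 = (-1.4400, -1.0800, 0.0000)

v_1 = (0, 0, -3); ‖v_1‖ = 3.0000, so e_1 = (0.0000, 0.0000, -1.0000).
e_1·v_2 = 0.0000·(-3) + 0.0000·4 + (-1.0000)·0 = 0.0000.
u_2 = v_2 + 0.0000·e_1 = (-3.0000, 4.0000, 0.0000).
‖u_2‖ = 5.0000, so e_2 = (-0.6000, 0.8000, 0.0000).
e_1·v_3 = 0.0000·(-3) + 0.0000·1 + (-1.0000)·(-1) = 1.0000; e_2·v_3 = (-0.6000)·(-3) + 0.8000·1 + 0.0000·(-1) = 2.6000.
u_3 = v_3 − 1.0000·e_1 − 2.6000·e_2 = (-1.4400, -1.0800, 0.0000).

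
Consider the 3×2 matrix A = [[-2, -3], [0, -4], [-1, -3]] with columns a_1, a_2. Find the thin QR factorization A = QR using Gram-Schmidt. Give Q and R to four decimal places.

Q = [[-0.8944, 0.1422], [0.0000, -0.9481], [-0.4472, -0.2844]], R = [[2.2361, 4.0249], [0.0000, 4.2190]]

a_1 = (-2, 0, -1); ‖a_1‖ = 2.2361, so q_1 = (-0.8944, 0.0000, -0.4472).
q_1·a_2 = (-0.8944)·(-3) + 0.0000·(-4) + (-0.4472)·(-3) = 4.0249.
u_2 = a_2 − 4.0249·q_1 = (0.6000, -4.0000, -1.2000).
‖u_2‖ = 4.2190, so q_2 = (0.1422, -0.9481, -0.2844).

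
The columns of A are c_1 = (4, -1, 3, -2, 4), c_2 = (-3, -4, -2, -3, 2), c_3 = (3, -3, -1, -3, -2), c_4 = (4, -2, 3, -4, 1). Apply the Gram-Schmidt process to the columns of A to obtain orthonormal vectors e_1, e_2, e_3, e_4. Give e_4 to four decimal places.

e_1 = c_1/‖c_1‖ = (4, -1, 3, -2, 4)/6.7823 = (0.5898, -0.1474, 0.4423, -0.2949, 0.5898).
r_{12} = e_1·c_2 = 0.0000.
u_2 = c_2 + 0.0000·e_1 = (-3.0000, -4.0000, -2.0000, -3.0000, 2.0000).
‖u_2‖ = 6.4807, so e_2 = (-0.4629, -0.6172, -0.3086, -0.4629, 0.3086).
r_{13} = e_1·c_3 = 1.4744; r_{23} = e_2·c_3 = 1.5430.
u_3 = c_3 − 1.4744·e_1 − 1.5430·e_2 = (2.8447, -1.8302, -1.1760, -1.8509, -3.3458).
‖u_3‖ = 5.2388, so e_3 = (0.5430, -0.3494, -0.2245, -0.3533, -0.6386).
r_{14} = e_1·c_4 = 5.7502; r_{24} = e_2·c_4 = 0.6172; r_{34} = e_3·c_4 = 2.9719.
u_4 = c_4 − 5.7502·e_1 − 0.6172·e_2 − 2.9719·e_3 = (-0.7194, 0.2670, 1.3141, -0.9686, -0.6838).
‖u_4‖ = 1.9291, so e_4 = (-0.3729, 0.1384, 0.6812, -0.5021, -0.3544).

e_4 = (-0.3729, 0.1384, 0.6812, -0.5021, -0.3544)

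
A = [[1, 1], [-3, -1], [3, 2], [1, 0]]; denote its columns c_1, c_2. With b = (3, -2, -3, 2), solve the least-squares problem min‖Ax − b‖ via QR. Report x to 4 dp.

e_1 = c_1/‖c_1‖ = (1, -3, 3, 1)/4.4721 = (0.2236, -0.6708, 0.6708, 0.2236).
r_{12} = e_1·c_2 = 2.2361.
u_2 = c_2 − 2.2361·e_1 = (0.5000, 0.5000, 0.5000, -0.5000).
‖u_2‖ = 1.0000, so e_2 = (0.5000, 0.5000, 0.5000, -0.5000).
Qᵀb = (0.4472, -2.0000).
Back-substitute: x_2 = -2.0000/1.0000 = -2.0000.
x_1 = (0.4472 − 2.2361·(-2.0000))/4.4721 = 1.1000.

x = (1.1000, -2.0000)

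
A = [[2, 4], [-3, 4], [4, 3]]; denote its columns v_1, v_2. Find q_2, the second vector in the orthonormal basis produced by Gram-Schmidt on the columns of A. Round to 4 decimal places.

q_2 = (0.5536, 0.7751, 0.3045)

v_1 = (2, -3, 4); ‖v_1‖ = 5.3852, so q_1 = (0.3714, -0.5571, 0.7428).
q_1·v_2 = 0.3714·4 + (-0.5571)·4 + 0.7428·3 = 1.4856.
u_2 = v_2 − 1.4856·q_1 = (3.4483, 4.8276, 1.8966).
‖u_2‖ = 6.2284, so q_2 = (0.5536, 0.7751, 0.3045).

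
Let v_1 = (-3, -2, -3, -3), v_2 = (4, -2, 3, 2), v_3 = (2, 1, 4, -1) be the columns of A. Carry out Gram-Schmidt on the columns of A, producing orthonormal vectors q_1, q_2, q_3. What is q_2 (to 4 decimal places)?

v_1 = (-3, -2, -3, -3); ‖v_1‖ = 5.5678, so q_1 = (-0.5388, -0.3592, -0.5388, -0.5388).
q_1·v_2 = (-0.5388)·4 + (-0.3592)·(-2) + (-0.5388)·3 + (-0.5388)·2 = -4.1309.
u_2 = v_2 + 4.1309·q_1 = (1.7742, -3.4839, 0.7742, -0.2258).
‖u_2‖ = 3.9919, so q_2 = (0.4444, -0.8727, 0.1939, -0.0566).

q_2 = (0.4444, -0.8727, 0.1939, -0.0566)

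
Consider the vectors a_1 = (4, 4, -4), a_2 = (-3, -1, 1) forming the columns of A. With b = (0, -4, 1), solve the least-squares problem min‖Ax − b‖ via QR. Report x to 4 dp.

a_1 = (4, 4, -4); ‖a_1‖ = 6.9282, so e_1 = (0.5774, 0.5774, -0.5774).
e_1·a_2 = 0.5774·(-3) + 0.5774·(-1) + (-0.5774)·1 = -2.8868.
u_2 = a_2 + 2.8868·e_1 = (-1.3333, 0.6667, -0.6667).
‖u_2‖ = 1.6330, so e_2 = (-0.8165, 0.4082, -0.4082).
Qᵀb = (-2.8868, -2.0412).
Back-substitute: x_2 = -2.0412/1.6330 = -1.2500.
x_1 = (-2.8868 + 2.8868·(-1.2500))/6.9282 = -0.9375.

x = (-0.9375, -1.2500)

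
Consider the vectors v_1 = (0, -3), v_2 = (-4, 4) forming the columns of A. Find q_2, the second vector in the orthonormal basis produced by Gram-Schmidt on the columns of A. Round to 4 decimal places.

q_2 = (-1.0000, 0.0000)

v_1 = (0, -3); ‖v_1‖ = 3.0000, so q_1 = (0.0000, -1.0000).
q_1·v_2 = 0.0000·(-4) + (-1.0000)·4 = -4.0000.
u_2 = v_2 + 4.0000·q_1 = (-4.0000, 0.0000).
‖u_2‖ = 4.0000, so q_2 = (-1.0000, 0.0000).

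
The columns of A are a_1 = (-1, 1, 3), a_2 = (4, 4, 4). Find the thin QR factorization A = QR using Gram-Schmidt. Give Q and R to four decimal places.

Q = [[-0.3015, 0.8616], [0.3015, 0.4924], [0.9045, 0.1231]], R = [[3.3166, 3.6181], [0.0000, 5.9084]]

a_1 = (-1, 1, 3); ‖a_1‖ = 3.3166, so e_1 = (-0.3015, 0.3015, 0.9045).
e_1·a_2 = (-0.3015)·4 + 0.3015·4 + 0.9045·4 = 3.6181.
u_2 = a_2 − 3.6181·e_1 = (5.0909, 2.9091, 0.7273).
‖u_2‖ = 5.9084, so e_2 = (0.8616, 0.4924, 0.1231).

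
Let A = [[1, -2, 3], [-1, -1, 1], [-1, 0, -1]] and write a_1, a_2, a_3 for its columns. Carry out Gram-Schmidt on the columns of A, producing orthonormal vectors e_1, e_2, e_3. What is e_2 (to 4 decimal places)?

e_2 = (-0.7715, -0.6172, -0.1543)

a_1 = (1, -1, -1); ‖a_1‖ = 1.7321, so e_1 = (0.5774, -0.5774, -0.5774).
e_1·a_2 = 0.5774·(-2) + (-0.5774)·(-1) + (-0.5774)·0 = -0.5774.
u_2 = a_2 + 0.5774·e_1 = (-1.6667, -1.3333, -0.3333).
‖u_2‖ = 2.1602, so e_2 = (-0.7715, -0.6172, -0.1543).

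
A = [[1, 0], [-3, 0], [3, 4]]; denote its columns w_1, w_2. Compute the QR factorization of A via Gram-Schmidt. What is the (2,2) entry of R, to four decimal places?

r_{22} = 2.9019

e_1 = w_1/‖w_1‖ = (1, -3, 3)/4.3589 = (0.2294, -0.6882, 0.6882).
r_{12} = e_1·w_2 = 2.7530.
u_2 = w_2 − 2.7530·e_1 = (-0.6316, 1.8947, 2.1053).
r_{22} = ‖u_2‖ = 2.9019.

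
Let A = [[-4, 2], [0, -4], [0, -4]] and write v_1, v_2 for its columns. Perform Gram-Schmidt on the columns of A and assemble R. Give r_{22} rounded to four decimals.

e_1 = v_1/‖v_1‖ = (-4, 0, 0)/4.0000 = (-1.0000, 0.0000, 0.0000).
r_{12} = e_1·v_2 = -2.0000.
u_2 = v_2 + 2.0000·e_1 = (0.0000, -4.0000, -4.0000).
r_{22} = ‖u_2‖ = 5.6569.

r_{22} = 5.6569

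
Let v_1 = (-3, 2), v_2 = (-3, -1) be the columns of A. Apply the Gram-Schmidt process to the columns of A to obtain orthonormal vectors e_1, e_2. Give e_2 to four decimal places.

v_1 = (-3, 2); ‖v_1‖ = 3.6056, so e_1 = (-0.8321, 0.5547).
e_1·v_2 = (-0.8321)·(-3) + 0.5547·(-1) = 1.9415.
u_2 = v_2 − 1.9415·e_1 = (-1.3846, -2.0769).
‖u_2‖ = 2.4962, so e_2 = (-0.5547, -0.8321).

e_2 = (-0.5547, -0.8321)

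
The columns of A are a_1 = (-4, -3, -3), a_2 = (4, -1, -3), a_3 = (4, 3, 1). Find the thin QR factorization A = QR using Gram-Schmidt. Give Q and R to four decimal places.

q_1 = a_1/‖a_1‖ = (-4, -3, -3)/5.8310 = (-0.6860, -0.5145, -0.5145).
r_{12} = q_1·a_2 = -0.6860.
u_2 = a_2 + 0.6860·q_1 = (3.5294, -1.3529, -3.3529).
‖u_2‖ = 5.0527, so q_2 = (0.6985, -0.2678, -0.6636).
r_{13} = q_1·a_3 = -4.8020; r_{23} = q_2·a_3 = 1.3272.
u_3 = a_3 + 4.8020·q_1 − 1.3272·q_2 = (-0.2212, 0.8848, -0.5899).
‖u_3‖ = 1.0862, so q_3 = (-0.2037, 0.8146, -0.5431).

Q = [[-0.6860, 0.6985, -0.2037], [-0.5145, -0.2678, 0.8146], [-0.5145, -0.6636, -0.5431]], R = [[5.8310, -0.6860, -4.8020], [0.0000, 5.0527, 1.3272], [0.0000, 0.0000, 1.0862]]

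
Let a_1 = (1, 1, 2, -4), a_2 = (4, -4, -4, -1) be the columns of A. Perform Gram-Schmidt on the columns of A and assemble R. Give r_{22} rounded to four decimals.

r_{22} = 6.9479

e_1 = a_1/‖a_1‖ = (1, 1, 2, -4)/4.6904 = (0.2132, 0.2132, 0.4264, -0.8528).
r_{12} = e_1·a_2 = -0.8528.
u_2 = a_2 + 0.8528·e_1 = (4.1818, -3.8182, -3.6364, -1.7273).
r_{22} = ‖u_2‖ = 6.9479.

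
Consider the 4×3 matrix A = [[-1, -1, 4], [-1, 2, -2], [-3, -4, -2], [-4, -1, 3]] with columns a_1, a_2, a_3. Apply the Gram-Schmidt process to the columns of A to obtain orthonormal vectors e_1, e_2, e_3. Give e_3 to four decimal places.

e_1 = a_1/‖a_1‖ = (-1, -1, -3, -4)/5.1962 = (-0.1925, -0.1925, -0.5774, -0.7698).
r_{12} = e_1·a_2 = 2.8868.
u_2 = a_2 − 2.8868·e_1 = (-0.4444, 2.5556, -2.3333, 1.2222).
‖u_2‖ = 3.6968, so e_2 = (-0.1202, 0.6913, -0.6312, 0.3306).
r_{13} = e_1·a_3 = -1.5396; r_{23} = e_2·a_3 = 0.3907.
u_3 = a_3 + 1.5396·e_1 − 0.3907·e_2 = (3.7507, -2.5664, -2.6423, 1.6856).
‖u_3‖ = 5.5206, so e_3 = (0.6794, -0.4649, -0.4786, 0.3053).

e_3 = (0.6794, -0.4649, -0.4786, 0.3053)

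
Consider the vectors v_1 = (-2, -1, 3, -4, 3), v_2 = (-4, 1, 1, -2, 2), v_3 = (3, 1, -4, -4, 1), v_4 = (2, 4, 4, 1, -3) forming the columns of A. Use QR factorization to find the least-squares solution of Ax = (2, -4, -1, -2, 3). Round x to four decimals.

x = (0.9153, -1.1204, 0.0906, -0.5771)

v_1 = (-2, -1, 3, -4, 3); ‖v_1‖ = 6.2450, so q_1 = (-0.3203, -0.1601, 0.4804, -0.6405, 0.4804).
q_1·v_2 = (-0.3203)·(-4) + (-0.1601)·1 + 0.4804·1 + (-0.6405)·(-2) + 0.4804·2 = 3.8431.
u_2 = v_2 − 3.8431·q_1 = (-2.7692, 1.6154, -0.8462, 0.4615, 0.1538).
‖u_2‖ = 3.3512, so q_2 = (-0.8263, 0.4820, -0.2525, 0.1377, 0.0459).
q_1·v_3 = (-0.3203)·3 + (-0.1601)·1 + 0.4804·(-4) + (-0.6405)·(-4) + 0.4804·1 = 0.0000; q_2·v_3 = (-0.8263)·3 + 0.4820·1 + (-0.2525)·(-4) + 0.1377·(-4) + 0.0459·1 = -1.4920.
u_3 = v_3 − 0.0000·q_1 + 1.4920·q_2 = (1.7671, 1.7192, -4.3767, -3.7945, 1.0685).
‖u_3‖ = 6.3855, so q_3 = (0.2767, 0.2692, -0.6854, -0.5942, 0.1673).
q_1·v_4 = (-0.3203)·2 + (-0.1601)·4 + 0.4804·4 + (-0.6405)·1 + 0.4804·(-3) = -1.4412; q_2·v_4 = (-0.8263)·2 + 0.4820·4 + (-0.2525)·4 + 0.1377·1 + 0.0459·(-3) = -0.7345; q_3·v_4 = 0.2767·2 + 0.2692·4 + (-0.6854)·4 + (-0.5942)·1 + 0.1673·(-3) = -2.2075.
u_4 = v_4 + 1.4412·q_1 + 0.7345·q_2 + 2.2075·q_3 = (1.5424, 4.7176, 2.9938, -1.1337, -1.9046).
‖u_4‖ = 6.2057, so q_4 = (0.2485, 0.7602, 0.4824, -0.1827, -0.3069).
Qᵀb = (2.2418, -3.4660, 1.8525, -3.5815).
Back-substitute: x_4 = -3.5815/6.2057 = -0.5771.
x_3 = (1.8525 + 2.2075·(-0.5771))/6.3855 = 0.0906.
x_2 = (-3.4660 + 1.4920·0.0906 + 0.7345·(-0.5771))/3.3512 = -1.1204.
x_1 = (2.2418 − 3.8431·(-1.1204) − 0.0000·0.0906 + 1.4412·(-0.5771))/6.2450 = 0.9153.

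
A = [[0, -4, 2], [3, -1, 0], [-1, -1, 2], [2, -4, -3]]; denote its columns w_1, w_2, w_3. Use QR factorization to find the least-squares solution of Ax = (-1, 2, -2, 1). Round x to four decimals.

w_1 = (0, 3, -1, 2); ‖w_1‖ = 3.7417, so e_1 = (0.0000, 0.8018, -0.2673, 0.5345).
e_1·w_2 = 0.0000·(-4) + 0.8018·(-1) + (-0.2673)·(-1) + 0.5345·(-4) = -2.6726.
u_2 = w_2 + 2.6726·e_1 = (-4.0000, 1.1429, -1.7143, -2.5714).
‖u_2‖ = 5.1824, so e_2 = (-0.7718, 0.2205, -0.3308, -0.4962).
e_1·w_3 = 0.0000·2 + 0.8018·0 + (-0.2673)·2 + 0.5345·(-3) = -2.1381; e_2·w_3 = (-0.7718)·2 + 0.2205·0 + (-0.3308)·2 + (-0.4962)·(-3) = -0.7167.
u_3 = w_3 + 2.1381·e_1 + 0.7167·e_2 = (1.4468, 1.8723, 1.1915, -2.2128).
‖u_3‖ = 3.4518, so e_3 = (0.4191, 0.5424, 0.3452, -0.6410).
Qᵀb = (2.6726, 1.3783, -0.6657).
Back-substitute: x_3 = -0.6657/3.4518 = -0.1929.
x_2 = (1.3783 + 0.7167·(-0.1929))/5.1824 = 0.2393.
x_1 = (2.6726 + 2.6726·0.2393 + 2.1381·(-0.1929))/3.7417 = 0.7750.

x = (0.7750, 0.2393, -0.1929)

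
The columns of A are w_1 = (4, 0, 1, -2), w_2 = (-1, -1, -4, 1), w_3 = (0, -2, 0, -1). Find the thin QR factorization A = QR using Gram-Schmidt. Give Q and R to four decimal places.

Q = [[0.8729, 0.2398, -0.2370], [0.0000, -0.2650, -0.8741], [0.2182, -0.9339, 0.1820], [-0.4364, 0.0126, -0.3829]], R = [[4.5826, -2.1822, 0.4364], [0.0000, 3.7733, 0.5174], [0.0000, 0.0000, 2.1312]]

w_1 = (4, 0, 1, -2); ‖w_1‖ = 4.5826, so e_1 = (0.8729, 0.0000, 0.2182, -0.4364).
e_1·w_2 = 0.8729·(-1) + 0.0000·(-1) + 0.2182·(-4) + (-0.4364)·1 = -2.1822.
u_2 = w_2 + 2.1822·e_1 = (0.9048, -1.0000, -3.5238, 0.0476).
‖u_2‖ = 3.7733, so e_2 = (0.2398, -0.2650, -0.9339, 0.0126).
e_1·w_3 = 0.8729·0 + 0.0000·(-2) + 0.2182·0 + (-0.4364)·(-1) = 0.4364; e_2·w_3 = 0.2398·0 + (-0.2650)·(-2) + (-0.9339)·0 + 0.0126·(-1) = 0.5174.
u_3 = w_3 − 0.4364·e_1 − 0.5174·e_2 = (-0.5050, -1.8629, 0.3880, -0.8161).
‖u_3‖ = 2.1312, so e_3 = (-0.2370, -0.8741, 0.1820, -0.3829).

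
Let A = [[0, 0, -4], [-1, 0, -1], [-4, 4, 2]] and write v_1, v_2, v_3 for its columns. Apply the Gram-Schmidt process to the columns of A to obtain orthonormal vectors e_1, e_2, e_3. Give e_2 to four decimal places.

v_1 = (0, -1, -4); ‖v_1‖ = 4.1231, so e_1 = (0.0000, -0.2425, -0.9701).
e_1·v_2 = 0.0000·0 + (-0.2425)·0 + (-0.9701)·4 = -3.8806.
u_2 = v_2 + 3.8806·e_1 = (0.0000, -0.9412, 0.2353).
‖u_2‖ = 0.9701, so e_2 = (0.0000, -0.9701, 0.2425).

e_2 = (0.0000, -0.9701, 0.2425)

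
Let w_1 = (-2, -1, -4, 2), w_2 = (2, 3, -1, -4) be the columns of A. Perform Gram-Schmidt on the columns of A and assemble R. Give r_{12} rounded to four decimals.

w_1 = (-2, -1, -4, 2); ‖w_1‖ = 5.0000, so e_1 = (-0.4000, -0.2000, -0.8000, 0.4000).
r_{12} = e_1·w_2 = -2.2000.

r_{12} = -2.2000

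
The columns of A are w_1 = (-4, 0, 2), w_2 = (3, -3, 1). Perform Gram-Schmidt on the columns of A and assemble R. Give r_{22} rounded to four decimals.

w_1 = (-4, 0, 2); ‖w_1‖ = 4.4721, so e_1 = (-0.8944, 0.0000, 0.4472).
e_1·w_2 = (-0.8944)·3 + 0.0000·(-3) + 0.4472·1 = -2.2361.
u_2 = w_2 + 2.2361·e_1 = (1.0000, -3.0000, 2.0000).
r_{22} = ‖u_2‖ = 3.7417.

r_{22} = 3.7417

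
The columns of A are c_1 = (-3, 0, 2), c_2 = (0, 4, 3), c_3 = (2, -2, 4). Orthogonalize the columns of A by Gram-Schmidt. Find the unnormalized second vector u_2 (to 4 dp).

c_1 = (-3, 0, 2); ‖c_1‖ = 3.6056, so e_1 = (-0.8321, 0.0000, 0.5547).
e_1·c_2 = (-0.8321)·0 + 0.0000·4 + 0.5547·3 = 1.6641.
u_2 = c_2 − 1.6641·e_1 = (1.3846, 4.0000, 2.0769).

u_2 = (1.3846, 4.0000, 2.0769)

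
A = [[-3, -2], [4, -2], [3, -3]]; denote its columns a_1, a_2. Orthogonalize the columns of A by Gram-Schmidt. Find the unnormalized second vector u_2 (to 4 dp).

a_1 = (-3, 4, 3); ‖a_1‖ = 5.8310, so q_1 = (-0.5145, 0.6860, 0.5145).
q_1·a_2 = (-0.5145)·(-2) + 0.6860·(-2) + 0.5145·(-3) = -1.8865.
u_2 = a_2 + 1.8865·q_1 = (-2.9706, -0.7059, -2.0294).

u_2 = (-2.9706, -0.7059, -2.0294)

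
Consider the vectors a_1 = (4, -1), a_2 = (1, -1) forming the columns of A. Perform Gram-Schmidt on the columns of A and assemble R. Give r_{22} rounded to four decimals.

r_{22} = 0.7276

a_1 = (4, -1); ‖a_1‖ = 4.1231, so q_1 = (0.9701, -0.2425).
q_1·a_2 = 0.9701·1 + (-0.2425)·(-1) = 1.2127.
u_2 = a_2 − 1.2127·q_1 = (-0.1765, -0.7059).
r_{22} = ‖u_2‖ = 0.7276.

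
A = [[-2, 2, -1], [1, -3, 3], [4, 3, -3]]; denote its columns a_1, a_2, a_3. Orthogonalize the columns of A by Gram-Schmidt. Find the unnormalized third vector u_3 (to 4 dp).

a_1 = (-2, 1, 4); ‖a_1‖ = 4.5826, so q_1 = (-0.4364, 0.2182, 0.8729).
q_1·a_2 = (-0.4364)·2 + 0.2182·(-3) + 0.8729·3 = 1.0911.
u_2 = a_2 − 1.0911·q_1 = (2.4762, -3.2381, 2.0476).
‖u_2‖ = 4.5617, so q_2 = (0.5428, -0.7098, 0.4489).
q_1·a_3 = (-0.4364)·(-1) + 0.2182·3 + 0.8729·(-3) = -1.5275; q_2·a_3 = 0.5428·(-1) + (-0.7098)·3 + 0.4489·(-3) = -4.0189.
u_3 = a_3 + 1.5275·q_1 + 4.0189·q_2 = (0.5149, 0.4805, 0.1373).

u_3 = (0.5149, 0.4805, 0.1373)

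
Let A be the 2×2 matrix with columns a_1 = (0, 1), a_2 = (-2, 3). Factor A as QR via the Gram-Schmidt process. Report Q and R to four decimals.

Q = [[0.0000, -1.0000], [1.0000, 0.0000]], R = [[1.0000, 3.0000], [0.0000, 2.0000]]

e_1 = a_1/‖a_1‖ = (0, 1)/1.0000 = (0.0000, 1.0000).
r_{12} = e_1·a_2 = 3.0000.
u_2 = a_2 − 3.0000·e_1 = (-2.0000, 0.0000).
‖u_2‖ = 2.0000, so e_2 = (-1.0000, 0.0000).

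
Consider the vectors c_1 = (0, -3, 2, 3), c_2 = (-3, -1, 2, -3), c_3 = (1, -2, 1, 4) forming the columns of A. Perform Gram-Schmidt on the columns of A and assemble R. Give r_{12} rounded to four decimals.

c_1 = (0, -3, 2, 3); ‖c_1‖ = 4.6904, so q_1 = (0.0000, -0.6396, 0.4264, 0.6396).
r_{12} = q_1·c_2 = -0.4264.

r_{12} = -0.4264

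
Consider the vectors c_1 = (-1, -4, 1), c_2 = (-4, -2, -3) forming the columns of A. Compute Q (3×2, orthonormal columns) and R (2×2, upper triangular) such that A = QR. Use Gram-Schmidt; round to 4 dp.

c_1 = (-1, -4, 1); ‖c_1‖ = 4.2426, so q_1 = (-0.2357, -0.9428, 0.2357).
q_1·c_2 = (-0.2357)·(-4) + (-0.9428)·(-2) + 0.2357·(-3) = 2.1213.
u_2 = c_2 − 2.1213·q_1 = (-3.5000, 0.0000, -3.5000).
‖u_2‖ = 4.9497, so q_2 = (-0.7071, 0.0000, -0.7071).

Q = [[-0.2357, -0.7071], [-0.9428, 0.0000], [0.2357, -0.7071]], R = [[4.2426, 2.1213], [0.0000, 4.9497]]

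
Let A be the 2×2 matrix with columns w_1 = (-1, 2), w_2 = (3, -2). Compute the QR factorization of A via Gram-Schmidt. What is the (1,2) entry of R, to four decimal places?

r_{12} = -3.1305

w_1 = (-1, 2); ‖w_1‖ = 2.2361, so e_1 = (-0.4472, 0.8944).
r_{12} = e_1·w_2 = -3.1305.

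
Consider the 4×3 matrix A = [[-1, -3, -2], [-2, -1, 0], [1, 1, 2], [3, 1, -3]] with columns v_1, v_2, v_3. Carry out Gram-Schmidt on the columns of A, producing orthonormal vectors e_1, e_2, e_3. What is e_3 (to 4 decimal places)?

v_1 = (-1, -2, 1, 3); ‖v_1‖ = 3.8730, so e_1 = (-0.2582, -0.5164, 0.2582, 0.7746).
e_1·v_2 = (-0.2582)·(-3) + (-0.5164)·(-1) + 0.2582·1 + 0.7746·1 = 2.3238.
u_2 = v_2 − 2.3238·e_1 = (-2.4000, 0.2000, 0.4000, -0.8000).
‖u_2‖ = 2.5690, so e_2 = (-0.9342, 0.0778, 0.1557, -0.3114).
e_1·v_3 = (-0.2582)·(-2) + (-0.5164)·0 + 0.2582·2 + 0.7746·(-3) = -1.2910; e_2·v_3 = (-0.9342)·(-2) + 0.0778·0 + 0.1557·2 + (-0.3114)·(-3) = 3.1140.
u_3 = v_3 + 1.2910·e_1 − 3.1140·e_2 = (0.5758, -0.9091, 1.8485, -1.0303).
‖u_3‖ = 2.3741, so e_3 = (0.2425, -0.3829, 0.7786, -0.4340).

e_3 = (0.2425, -0.3829, 0.7786, -0.4340)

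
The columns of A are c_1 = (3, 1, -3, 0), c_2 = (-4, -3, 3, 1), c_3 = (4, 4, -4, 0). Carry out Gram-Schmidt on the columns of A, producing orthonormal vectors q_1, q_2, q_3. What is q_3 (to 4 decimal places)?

q_3 = (-0.4284, 0.5508, -0.2448, 0.6732)

q_1 = c_1/‖c_1‖ = (3, 1, -3, 0)/4.3589 = (0.6882, 0.2294, -0.6882, 0.0000).
r_{12} = q_1·c_2 = -5.5060.
u_2 = c_2 + 5.5060·q_1 = (-0.2105, -1.7368, -0.7895, 1.0000).
‖u_2‖ = 2.1643, so q_2 = (-0.0973, -0.8025, -0.3648, 0.4620).
r_{13} = q_1·c_3 = 6.4236; r_{23} = q_2·c_3 = -2.1400.
u_3 = c_3 − 6.4236·q_1 + 2.1400·q_2 = (-0.6292, 0.8090, -0.3596, 0.9888).
‖u_3‖ = 1.4688, so q_3 = (-0.4284, 0.5508, -0.2448, 0.6732).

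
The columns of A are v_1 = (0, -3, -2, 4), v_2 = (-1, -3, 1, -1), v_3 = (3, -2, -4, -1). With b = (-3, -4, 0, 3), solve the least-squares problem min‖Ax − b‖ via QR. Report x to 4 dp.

x = (0.8963, 0.7759, -0.4321)

q_1 = v_1/‖v_1‖ = (0, -3, -2, 4)/5.3852 = (0.0000, -0.5571, -0.3714, 0.7428).
r_{12} = q_1·v_2 = 0.5571.
u_2 = v_2 − 0.5571·q_1 = (-1.0000, -2.6897, 1.2069, -1.4138).
‖u_2‖ = 3.4190, so q_2 = (-0.2925, -0.7867, 0.3530, -0.4135).
r_{13} = q_1·v_3 = 1.8570; r_{23} = q_2·v_3 = -0.3026.
u_3 = v_3 − 1.8570·q_1 + 0.3026·q_2 = (2.9115, -1.2035, -3.2035, -2.5044).
‖u_3‖ = 5.1439, so q_3 = (0.5660, -0.2340, -0.6228, -0.4869).
Qᵀb = (4.4567, 2.7836, -2.2227).
Back-substitute: x_3 = -2.2227/5.1439 = -0.4321.
x_2 = (2.7836 + 0.3026·(-0.4321))/3.4190 = 0.7759.
x_1 = (4.4567 − 0.5571·0.7759 − 1.8570·(-0.4321))/5.3852 = 0.8963.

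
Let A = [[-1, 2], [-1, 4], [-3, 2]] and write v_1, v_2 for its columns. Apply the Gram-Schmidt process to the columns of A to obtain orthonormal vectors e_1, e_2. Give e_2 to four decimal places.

e_2 = (0.2752, 0.8808, -0.3853)

v_1 = (-1, -1, -3); ‖v_1‖ = 3.3166, so e_1 = (-0.3015, -0.3015, -0.9045).
e_1·v_2 = (-0.3015)·2 + (-0.3015)·4 + (-0.9045)·2 = -3.6181.
u_2 = v_2 + 3.6181·e_1 = (0.9091, 2.9091, -1.2727).
‖u_2‖ = 3.3029, so e_2 = (0.2752, 0.8808, -0.3853).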